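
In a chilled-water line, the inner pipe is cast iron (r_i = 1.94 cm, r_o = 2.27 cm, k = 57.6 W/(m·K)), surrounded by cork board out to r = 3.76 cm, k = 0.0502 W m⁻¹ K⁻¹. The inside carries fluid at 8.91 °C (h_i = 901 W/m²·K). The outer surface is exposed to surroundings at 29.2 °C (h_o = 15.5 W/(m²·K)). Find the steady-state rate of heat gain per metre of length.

Q' = 10.8 W/m

Treat each layer as a resistance in series:
  R'_conv,in = 1/(2πr h) = 1/(2π·0.0194·901) = 0.009105 m·K/W
  R'_cast iron = ln(0.0227/0.0194)/(2πk) = 0.1571/(2π·57.6) = 4.341×10^-4 m·K/W
  R'_cork board = ln(0.0376/0.0227)/(2πk) = 0.5046/(2π·0.0502) = 1.600 m·K/W
  R'_conv,out = 1/(2πr h) = 1/(2π·0.0376·15.5) = 0.2731 m·K/W
ΣR = 0.009105 + 4.341×10^-4 + 1.600 + 0.2731 = 1.883 m·K/W
Q' = ΔT/ΣR = (8.91 °C − 29.2 °C)/1.883 = -10.8 W/m
(Negative Q' ⇒ heat flows inward; heat gain = 10.8 W/m.)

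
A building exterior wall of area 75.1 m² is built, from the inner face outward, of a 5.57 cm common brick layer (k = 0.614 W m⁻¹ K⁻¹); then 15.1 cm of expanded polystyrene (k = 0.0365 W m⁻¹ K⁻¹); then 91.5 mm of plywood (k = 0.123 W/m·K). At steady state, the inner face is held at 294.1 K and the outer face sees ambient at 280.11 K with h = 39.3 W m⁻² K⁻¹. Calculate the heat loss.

Q = 210 W

Resistance network (inner→outer):
  R_common brick = L/(kA) = 0.0557/(0.614·75.1) = 0.001208 K/W
  R_expanded polystyrene = L/(kA) = 0.151/(0.0365·75.1) = 0.05509 K/W
  R_plywood = L/(kA) = 0.0915/(0.123·75.1) = 0.009905 K/W
  R_conv,out = 1/(hA) = 1/(39.3·75.1) = 3.388×10^-4 K/W
ΣR = 0.001208 + 0.05509 + 0.009905 + 3.388×10^-4 = 0.06654 K/W
Q = ΔT/ΣR = (294.1 K − 280.11 K)/0.06654 = 210 W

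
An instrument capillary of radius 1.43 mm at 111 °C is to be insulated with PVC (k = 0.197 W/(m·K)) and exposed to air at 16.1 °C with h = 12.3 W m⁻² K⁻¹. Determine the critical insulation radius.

r_cr = 1.60 cm

For a cylinder, r_cr = k_ins/h = 0.197/12.3 = 0.0160 m = 1.60 cm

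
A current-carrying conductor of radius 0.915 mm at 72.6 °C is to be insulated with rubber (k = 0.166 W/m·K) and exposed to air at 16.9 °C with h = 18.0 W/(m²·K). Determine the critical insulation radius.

r_cr = 0.922 cm

For a cylinder, r_cr = k_ins/h = 0.166/18.0 = 0.00922 m = 0.922 cm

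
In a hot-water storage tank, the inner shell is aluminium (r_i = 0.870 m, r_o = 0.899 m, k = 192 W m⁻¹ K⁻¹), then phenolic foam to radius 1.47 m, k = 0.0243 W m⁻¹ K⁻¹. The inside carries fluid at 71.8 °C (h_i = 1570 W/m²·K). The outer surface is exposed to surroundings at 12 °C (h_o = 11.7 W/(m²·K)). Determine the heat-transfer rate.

Series thermal resistances, inner to outer:
  R_conv,in = 1/(4πr²h) = 1/(4π·0.870²·1570) = 6.697×10^-5 K/W
  R_aluminium = (1/0.870 − 1/0.899)/(4πk) = 0.03708/(4π·192) = 1.537×10^-5 K/W
  R_phenolic foam = (1/0.899 − 1/1.47)/(4πk) = 0.4321/(4π·0.0243) = 1.415 K/W
  R_conv,out = 1/(4πr²h) = 1/(4π·1.47²·11.7) = 0.003148 K/W
ΣR = 6.697×10^-5 + 1.537×10^-5 + 1.415 + 0.003148 = 1.418 K/W
Q = ΔT/ΣR = (71.8 °C − 12 °C)/1.418 = 42.2 W

Q = 42.2 W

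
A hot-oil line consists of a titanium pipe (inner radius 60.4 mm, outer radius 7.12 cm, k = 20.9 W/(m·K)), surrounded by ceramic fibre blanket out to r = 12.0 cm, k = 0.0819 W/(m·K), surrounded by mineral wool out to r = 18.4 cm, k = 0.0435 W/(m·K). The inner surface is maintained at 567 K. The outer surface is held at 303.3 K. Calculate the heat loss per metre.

Q' = 102 W/m

Series thermal resistances, inner to outer:
  R'_titanium = ln(0.0712/0.0604)/(2πk) = 0.1645/(2π·20.9) = 0.001253 m·K/W
  R'_ceramic fibre blanket = ln(0.120/0.0712)/(2πk) = 0.5220/(2π·0.0819) = 1.014 m·K/W
  R'_mineral wool = ln(0.184/0.120)/(2πk) = 0.4274/(2π·0.0435) = 1.564 m·K/W
ΣR = 0.001253 + 1.014 + 1.564 = 2.579 m·K/W
Q' = ΔT/ΣR = (567 K − 303.3 K)/2.579 = 102 W/m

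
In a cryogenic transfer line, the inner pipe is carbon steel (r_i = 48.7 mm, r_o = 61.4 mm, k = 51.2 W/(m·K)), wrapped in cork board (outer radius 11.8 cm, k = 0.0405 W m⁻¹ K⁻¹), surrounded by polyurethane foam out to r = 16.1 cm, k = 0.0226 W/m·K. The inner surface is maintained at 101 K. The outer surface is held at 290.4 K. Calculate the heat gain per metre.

Q' = 39.8 W/m

Series thermal resistances, inner to outer:
  R'_carbon steel = ln(0.0614/0.0487)/(2πk) = 0.2317/(2π·51.2) = 7.203×10^-4 m·K/W
  R'_cork board = ln(0.118/0.0614)/(2πk) = 0.6533/(2π·0.0405) = 2.567 m·K/W
  R'_polyurethane foam = ln(0.161/0.118)/(2πk) = 0.3107/(2π·0.0226) = 2.188 m·K/W
ΣR = 7.203×10^-4 + 2.567 + 2.188 = 4.756 m·K/W
Q' = ΔT/ΣR = (101 K − 290.4 K)/4.756 = -39.8 W/m
(Negative Q' ⇒ heat flows inward; heat gain = 39.8 W/m.)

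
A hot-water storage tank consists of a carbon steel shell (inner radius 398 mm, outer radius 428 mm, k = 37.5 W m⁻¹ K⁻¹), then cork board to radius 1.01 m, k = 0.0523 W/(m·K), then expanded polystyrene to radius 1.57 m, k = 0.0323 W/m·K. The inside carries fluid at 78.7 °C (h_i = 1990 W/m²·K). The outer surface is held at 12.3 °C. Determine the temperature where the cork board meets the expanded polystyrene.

Treat each layer as a resistance in series:
  R_conv,in = 1/(4πr²h) = 1/(4π·0.398²·1990) = 2.524×10^-4 K/W
  R_carbon steel = (1/0.398 − 1/0.428)/(4πk) = 0.1761/(4π·37.5) = 3.737×10^-4 K/W
  R_cork board = (1/0.428 − 1/1.01)/(4πk) = 1.346/(4π·0.0523) = 2.049 K/W
  R_expanded polystyrene = (1/1.01 − 1/1.57)/(4πk) = 0.3532/(4π·0.0323) = 0.8701 K/W
ΣR = 2.524×10^-4 + 3.737×10^-4 + 2.049 + 0.8701 = 2.920 K/W
Q = ΔT/ΣR = (78.7 °C − 12.3 °C)/2.920 = 22.74 W
From the inner boundary to the cork board/expanded polystyrene interface, ΣR_partial = 2.050 K/W.
T_interface = T_in − Q·ΣR_partial = 78.7 °C − (22.74)(2.050) = 32.1 °C

T = 32.1 °C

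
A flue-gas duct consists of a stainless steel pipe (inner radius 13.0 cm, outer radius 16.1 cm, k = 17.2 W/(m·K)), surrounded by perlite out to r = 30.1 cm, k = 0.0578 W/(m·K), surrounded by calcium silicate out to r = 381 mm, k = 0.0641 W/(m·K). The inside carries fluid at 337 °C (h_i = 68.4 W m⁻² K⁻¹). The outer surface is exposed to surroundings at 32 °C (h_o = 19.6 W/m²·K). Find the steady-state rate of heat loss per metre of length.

Q' = 130 W/m

Series thermal resistances, inner to outer:
  R'_conv,in = 1/(2πr h) = 1/(2π·0.130·68.4) = 0.01790 m·K/W
  R'_stainless steel = ln(0.161/0.130)/(2πk) = 0.2139/(2π·17.2) = 0.001979 m·K/W
  R'_perlite = ln(0.301/0.161)/(2πk) = 0.6257/(2π·0.0578) = 1.723 m·K/W
  R'_calcium silicate = ln(0.381/0.301)/(2πk) = 0.2357/(2π·0.0641) = 0.5852 m·K/W
  R'_conv,out = 1/(2πr h) = 1/(2π·0.381·19.6) = 0.02131 m·K/W
ΣR = 0.01790 + 0.001979 + 1.723 + 0.5852 + 0.02131 = 2.349 m·K/W
Q' = ΔT/ΣR = (337 °C − 32 °C)/2.349 = 130 W/m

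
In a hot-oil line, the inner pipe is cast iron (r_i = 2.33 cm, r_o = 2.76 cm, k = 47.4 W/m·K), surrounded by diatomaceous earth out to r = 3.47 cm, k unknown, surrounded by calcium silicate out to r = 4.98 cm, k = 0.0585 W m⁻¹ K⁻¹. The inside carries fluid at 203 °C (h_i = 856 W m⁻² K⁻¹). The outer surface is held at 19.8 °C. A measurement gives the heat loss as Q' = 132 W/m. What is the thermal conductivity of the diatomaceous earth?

ΣR = ΔT/Q' = |203 − 19.8|/132 = 1.388 m·K/W
Known resistances:
  R'_conv,in = 1/(2πr h) = 1/(2π·0.0233·856) = 0.007980 m·K/W
  R'_cast iron = ln(0.0276/0.0233)/(2πk) = 0.1694/(2π·47.4) = 5.687×10^-4 m·K/W
  R'_calcium silicate = ln(0.0498/0.0347)/(2πk) = 0.3613/(2π·0.0585) = 0.9829 m·K/W
R_diatomaceous earth = ΣR − ΣR_known = 1.388 − 0.9914 = 0.3966 m·K/W
ln(r₂/r₁)/(2πk) = 0.3966 ⇒ k = 0.2289/(2π·0.3966) = 0.0919 W/m·K

k = 0.0919 W/m·K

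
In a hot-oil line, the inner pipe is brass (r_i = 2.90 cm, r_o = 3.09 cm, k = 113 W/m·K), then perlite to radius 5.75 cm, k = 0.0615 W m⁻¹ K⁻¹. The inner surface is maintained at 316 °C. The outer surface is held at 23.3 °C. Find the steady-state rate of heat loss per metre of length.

Q' = 182 W/m

Treat each layer as a resistance in series:
  R'_brass = ln(0.0309/0.0290)/(2πk) = 0.06346/(2π·113) = 8.938×10^-5 m·K/W
  R'_perlite = ln(0.0575/0.0309)/(2πk) = 0.6210/(2π·0.0615) = 1.607 m·K/W
ΣR = 8.938×10^-5 + 1.607 = 1.607 m·K/W
Q' = ΔT/ΣR = (316 °C − 23.3 °C)/1.607 = 182 W/m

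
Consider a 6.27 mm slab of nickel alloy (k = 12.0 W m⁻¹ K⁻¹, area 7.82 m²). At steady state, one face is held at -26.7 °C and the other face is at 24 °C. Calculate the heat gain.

Q = 759 kW

Q = kA·ΔT/L = 12.0 × 7.82 × |-26.7 °C − 24 °C| / 0.00627 = 7.59×10^5 W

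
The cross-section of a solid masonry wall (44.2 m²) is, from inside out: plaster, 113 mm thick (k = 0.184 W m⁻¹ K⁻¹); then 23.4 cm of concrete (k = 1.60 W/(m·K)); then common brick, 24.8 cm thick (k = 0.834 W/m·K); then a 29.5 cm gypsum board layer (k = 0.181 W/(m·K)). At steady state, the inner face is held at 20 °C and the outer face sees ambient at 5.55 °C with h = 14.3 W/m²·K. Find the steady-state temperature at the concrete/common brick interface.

Series thermal resistances, inner to outer:
  R_plaster = L/(kA) = 0.113/(0.184·44.2) = 0.01389 K/W
  R_concrete = L/(kA) = 0.234/(1.60·44.2) = 0.003309 K/W
  R_common brick = L/(kA) = 0.248/(0.834·44.2) = 0.006728 K/W
  R_gypsum board = L/(kA) = 0.295/(0.181·44.2) = 0.03687 K/W
  R_conv,out = 1/(hA) = 1/(14.3·44.2) = 0.001582 K/W
ΣR = 0.01389 + 0.003309 + 0.006728 + 0.03687 + 0.001582 = 0.06238 K/W
Q = ΔT/ΣR = (20 °C − 5.55 °C)/0.06238 = 231.6 W
From the inner boundary to the concrete/common brick interface, ΣR_partial = 0.01720 K/W.
T_interface = T_in − Q·ΣR_partial = 20 °C − (231.6)(0.01720) = 16.0 °C

T = 16.0 °C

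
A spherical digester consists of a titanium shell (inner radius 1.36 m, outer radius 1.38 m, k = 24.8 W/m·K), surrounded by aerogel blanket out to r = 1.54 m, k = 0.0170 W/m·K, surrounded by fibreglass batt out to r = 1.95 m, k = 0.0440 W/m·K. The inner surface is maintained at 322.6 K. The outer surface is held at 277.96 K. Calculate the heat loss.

Q = 74.5 W

Treat each layer as a resistance in series:
  R_titanium = (1/1.36 − 1/1.38)/(4πk) = 0.01066/(4π·24.8) = 3.419×10^-5 K/W
  R_aerogel blanket = (1/1.38 − 1/1.54)/(4πk) = 0.07529/(4π·0.0170) = 0.3524 K/W
  R_fibreglass batt = (1/1.54 − 1/1.95)/(4πk) = 0.1365/(4π·0.0440) = 0.2469 K/W
ΣR = 3.419×10^-5 + 0.3524 + 0.2469 = 0.5993 K/W
Q = ΔT/ΣR = (322.6 K − 277.96 K)/0.5993 = 74.5 W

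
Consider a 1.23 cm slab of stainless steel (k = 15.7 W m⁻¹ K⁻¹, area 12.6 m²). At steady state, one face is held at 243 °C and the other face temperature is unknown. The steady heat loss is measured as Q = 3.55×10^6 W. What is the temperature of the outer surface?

Sum the resistances:
  R_stainless steel = L/(kA) = 0.0123/(15.7·12.6) = 6.218×10^-5 K/W
ΣR = 6.218×10^-5 K/W
ΔT = Q·ΣR = 3.55×10^6 × 6.218×10^-5 = 220.7 K
Heat flows outward, so T_out = T_in − ΔT = 243 − 220.7 = 22.3 °C

T_out = 22.3 °C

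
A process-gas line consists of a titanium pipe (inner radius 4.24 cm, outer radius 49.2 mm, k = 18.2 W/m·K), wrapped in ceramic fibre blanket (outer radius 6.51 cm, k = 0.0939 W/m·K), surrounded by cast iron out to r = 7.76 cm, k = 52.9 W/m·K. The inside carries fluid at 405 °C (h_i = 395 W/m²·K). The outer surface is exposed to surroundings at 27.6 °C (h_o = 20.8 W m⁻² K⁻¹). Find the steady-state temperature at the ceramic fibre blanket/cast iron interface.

Treat each layer as a resistance in series:
  R'_conv,in = 1/(2πr h) = 1/(2π·0.0424·395) = 0.009503 m·K/W
  R'_titanium = ln(0.0492/0.0424)/(2πk) = 0.1487/(2π·18.2) = 0.001301 m·K/W
  R'_ceramic fibre blanket = ln(0.0651/0.0492)/(2πk) = 0.2800/(2π·0.0939) = 0.4746 m·K/W
  R'_cast iron = ln(0.0776/0.0651)/(2πk) = 0.1756/(2π·52.9) = 5.284×10^-4 m·K/W
  R'_conv,out = 1/(2πr h) = 1/(2π·0.0776·20.8) = 0.09860 m·K/W
ΣR = 0.009503 + 0.001301 + 0.4746 + 5.284×10^-4 + 0.09860 = 0.5845 m·K/W
Q' = ΔT/ΣR = (405 °C − 27.6 °C)/0.5845 = 645.7 W/m
From the inner boundary to the ceramic fibre blanket/cast iron interface, ΣR_partial = 0.4854 m·K/W.
T_interface = T_in − Q'·ΣR_partial = 405 °C − (645.7)(0.4854) = 91.6 °C

T = 91.6 °C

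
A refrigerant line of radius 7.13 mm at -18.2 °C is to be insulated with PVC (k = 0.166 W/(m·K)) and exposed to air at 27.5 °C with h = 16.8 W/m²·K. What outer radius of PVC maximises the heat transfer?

r_cr = 0.988 cm

For a cylinder, r_cr = k_ins/h = 0.166/16.8 = 0.00988 m = 0.988 cm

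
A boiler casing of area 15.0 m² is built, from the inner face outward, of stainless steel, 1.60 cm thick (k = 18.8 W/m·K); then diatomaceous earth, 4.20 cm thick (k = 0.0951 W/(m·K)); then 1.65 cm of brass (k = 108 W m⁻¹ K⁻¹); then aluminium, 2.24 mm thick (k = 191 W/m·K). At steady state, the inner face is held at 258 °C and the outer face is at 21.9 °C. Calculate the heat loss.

Series thermal resistances, inner to outer:
  R_stainless steel = L/(kA) = 0.0160/(18.8·15.0) = 5.674×10^-5 K/W
  R_diatomaceous earth = L/(kA) = 0.0420/(0.0951·15.0) = 0.02944 K/W
  R_brass = L/(kA) = 0.0165/(108·15.0) = 1.019×10^-5 K/W
  R_aluminium = L/(kA) = 0.00224/(191·15.0) = 7.818×10^-7 K/W
ΣR = 5.674×10^-5 + 0.02944 + 1.019×10^-5 + 7.818×10^-7 = 0.02951 K/W
Q = ΔT/ΣR = (258 °C − 21.9 °C)/0.02951 = 8000 W

Q = 8.00 kW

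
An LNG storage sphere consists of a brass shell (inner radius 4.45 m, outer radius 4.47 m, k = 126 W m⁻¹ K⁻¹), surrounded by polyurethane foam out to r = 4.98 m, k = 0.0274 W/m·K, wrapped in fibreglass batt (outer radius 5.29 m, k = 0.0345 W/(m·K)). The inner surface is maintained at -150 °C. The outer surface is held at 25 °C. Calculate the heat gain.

Q = 1870 W

Treat each layer as a resistance in series:
  R_brass = (1/4.45 − 1/4.47)/(4πk) = 0.001005/(4π·126) = 6.350×10^-7 K/W
  R_polyurethane foam = (1/4.47 − 1/4.98)/(4πk) = 0.02291/(4π·0.0274) = 0.06654 K/W
  R_fibreglass batt = (1/4.98 − 1/5.29)/(4πk) = 0.01177/(4π·0.0345) = 0.02714 K/W
ΣR = 6.350×10^-7 + 0.06654 + 0.02714 = 0.09368 K/W
Q = ΔT/ΣR = (-150 °C − 25 °C)/0.09368 = -1870 W
(Negative Q ⇒ heat flows inward; heat gain = 1870 W.)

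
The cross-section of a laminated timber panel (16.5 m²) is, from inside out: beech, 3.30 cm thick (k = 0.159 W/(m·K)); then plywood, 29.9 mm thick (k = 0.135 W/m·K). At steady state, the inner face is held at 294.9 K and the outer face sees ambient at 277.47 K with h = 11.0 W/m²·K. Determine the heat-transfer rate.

Series thermal resistances, inner to outer:
  R_beech = L/(kA) = 0.0330/(0.159·16.5) = 0.01258 K/W
  R_plywood = L/(kA) = 0.0299/(0.135·16.5) = 0.01342 K/W
  R_conv,out = 1/(hA) = 1/(11.0·16.5) = 0.005510 K/W
ΣR = 0.01258 + 0.01342 + 0.005510 = 0.03151 K/W
Q = ΔT/ΣR = (294.9 K − 277.47 K)/0.03151 = 553 W

Q = 553 W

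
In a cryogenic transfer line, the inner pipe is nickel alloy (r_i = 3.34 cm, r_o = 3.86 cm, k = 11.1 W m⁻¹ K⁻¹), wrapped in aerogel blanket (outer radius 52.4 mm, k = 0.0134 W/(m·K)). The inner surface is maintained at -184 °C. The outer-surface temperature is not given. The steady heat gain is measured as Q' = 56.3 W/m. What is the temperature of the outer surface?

T_out = 20.5 °C

Series resistances:
  R'_nickel alloy = ln(0.0386/0.0334)/(2πk) = 0.1447/(2π·11.1) = 0.002075 m·K/W
  R'_aerogel blanket = ln(0.0524/0.0386)/(2πk) = 0.3057/(2π·0.0134) = 3.630 m·K/W
ΣR = 3.632 m·K/W
ΔT = Q'·ΣR = 56.3 × 3.632 = 204.5 K
Heat flows inward, so T_out = T_in + ΔT = -184 + 204.5 = 20.5 °C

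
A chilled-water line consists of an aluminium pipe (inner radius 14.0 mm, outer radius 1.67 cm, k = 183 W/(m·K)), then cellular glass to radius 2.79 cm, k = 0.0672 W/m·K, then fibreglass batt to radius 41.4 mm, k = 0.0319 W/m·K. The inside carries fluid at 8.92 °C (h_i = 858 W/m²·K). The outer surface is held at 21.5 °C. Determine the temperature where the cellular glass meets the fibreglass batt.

Series thermal resistances, inner to outer:
  R'_conv,in = 1/(2πr h) = 1/(2π·0.0140·858) = 0.01325 m·K/W
  R'_aluminium = ln(0.0167/0.0140)/(2πk) = 0.1764/(2π·183) = 1.534×10^-4 m·K/W
  R'_cellular glass = ln(0.0279/0.0167)/(2πk) = 0.5132/(2π·0.0672) = 1.215 m·K/W
  R'_fibreglass batt = ln(0.0414/0.0279)/(2πk) = 0.3947/(2π·0.0319) = 1.969 m·K/W
ΣR = 0.01325 + 1.534×10^-4 + 1.215 + 1.969 = 3.197 m·K/W
Q' = ΔT/ΣR = (8.92 °C − 21.5 °C)/3.197 = -3.935 W/m
From the inner boundary to the cellular glass/fibreglass batt interface, ΣR_partial = 1.228 m·K/W.
T_interface = T_in − Q'·ΣR_partial = 8.92 °C − (-3.935)(1.228) = 13.8 °C

T = 13.8 °C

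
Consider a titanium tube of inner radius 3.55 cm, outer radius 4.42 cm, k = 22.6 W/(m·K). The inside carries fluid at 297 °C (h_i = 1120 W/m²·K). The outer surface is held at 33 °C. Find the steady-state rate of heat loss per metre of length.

Q' = 47.6 kW/m

Treat each layer as a resistance in series:
  R'_conv,in = 1/(2πr h) = 1/(2π·0.0355·1120) = 0.004003 m·K/W
  R'_titanium = ln(0.0442/0.0355)/(2πk) = 0.2192/(2π·22.6) = 0.001544 m·K/W
ΣR = 0.004003 + 0.001544 = 0.005547 m·K/W
Q' = ΔT/ΣR = (297 °C − 33 °C)/0.005547 = 47600 W/m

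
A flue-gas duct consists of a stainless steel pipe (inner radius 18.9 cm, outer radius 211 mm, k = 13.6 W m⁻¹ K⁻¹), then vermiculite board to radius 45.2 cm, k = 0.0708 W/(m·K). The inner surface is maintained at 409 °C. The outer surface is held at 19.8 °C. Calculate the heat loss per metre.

Q' = 227 W/m

Resistance network (inner→outer):
  R'_stainless steel = ln(0.211/0.189)/(2πk) = 0.1101/(2π·13.6) = 0.001289 m·K/W
  R'_vermiculite board = ln(0.452/0.211)/(2πk) = 0.7618/(2π·0.0708) = 1.713 m·K/W
ΣR = 0.001289 + 1.713 = 1.714 m·K/W
Q' = ΔT/ΣR = (409 °C − 19.8 °C)/1.714 = 227 W/m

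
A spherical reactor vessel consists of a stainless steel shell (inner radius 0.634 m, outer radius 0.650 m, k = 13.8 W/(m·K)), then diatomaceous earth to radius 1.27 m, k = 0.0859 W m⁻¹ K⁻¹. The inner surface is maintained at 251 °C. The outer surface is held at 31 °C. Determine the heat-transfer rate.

Q = 316 W

Resistance network (inner→outer):
  R_stainless steel = (1/0.634 − 1/0.650)/(4πk) = 0.03883/(4π·13.8) = 2.239×10^-4 K/W
  R_diatomaceous earth = (1/0.650 − 1/1.27)/(4πk) = 0.7511/(4π·0.0859) = 0.6958 K/W
ΣR = 2.239×10^-4 + 0.6958 = 0.6960 K/W
Q = ΔT/ΣR = (251 °C − 31 °C)/0.6960 = 316 W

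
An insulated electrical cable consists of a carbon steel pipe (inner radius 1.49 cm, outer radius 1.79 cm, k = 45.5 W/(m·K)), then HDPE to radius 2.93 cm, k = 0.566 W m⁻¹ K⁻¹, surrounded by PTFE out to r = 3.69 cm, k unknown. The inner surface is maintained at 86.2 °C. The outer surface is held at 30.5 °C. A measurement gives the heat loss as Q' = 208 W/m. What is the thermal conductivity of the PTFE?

ΣR = ΔT/Q' = |86.2 − 30.5|/208 = 0.2678 m·K/W
Known resistances:
  R'_carbon steel = ln(0.0179/0.0149)/(2πk) = 0.1834/(2π·45.5) = 6.417×10^-4 m·K/W
  R'_HDPE = ln(0.0293/0.0179)/(2πk) = 0.4928/(2π·0.566) = 0.1386 m·K/W
R_PTFE = ΣR − ΣR_known = 0.2678 − 0.1392 = 0.1286 m·K/W
ln(r₂/r₁)/(2πk) = 0.1286 ⇒ k = 0.2306/(2π·0.1286) = 0.285 W/m·K

k = 0.285 W/m·K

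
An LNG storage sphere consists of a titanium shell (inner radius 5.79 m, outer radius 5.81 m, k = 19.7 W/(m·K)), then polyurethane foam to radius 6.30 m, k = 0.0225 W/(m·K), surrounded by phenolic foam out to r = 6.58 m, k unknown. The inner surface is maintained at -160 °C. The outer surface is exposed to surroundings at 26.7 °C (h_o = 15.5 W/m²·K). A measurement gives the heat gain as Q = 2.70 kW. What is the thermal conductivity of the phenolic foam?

k = 0.0248 W/m·K

ΣR = ΔT/Q = |-160 − 26.7|/2700 = 0.06915 K/W
Known resistances:
  R_titanium = (1/5.79 − 1/5.81)/(4πk) = 5.945×10^-4/(4π·19.7) = 2.402×10^-6 K/W
  R_polyurethane foam = (1/5.81 − 1/6.30)/(4πk) = 0.01339/(4π·0.0225) = 0.04735 K/W
  R_conv,out = 1/(4πr²h) = 1/(4π·6.58²·15.5) = 1.186×10^-4 K/W
R_phenolic foam = ΣR − ΣR_known = 0.06915 − 0.04747 = 0.02168 K/W
(1/r₁−1/r₂)/(4πk) = 0.02168 ⇒ k = 0.006754/(4π·0.02168) = 0.0248 W/m·K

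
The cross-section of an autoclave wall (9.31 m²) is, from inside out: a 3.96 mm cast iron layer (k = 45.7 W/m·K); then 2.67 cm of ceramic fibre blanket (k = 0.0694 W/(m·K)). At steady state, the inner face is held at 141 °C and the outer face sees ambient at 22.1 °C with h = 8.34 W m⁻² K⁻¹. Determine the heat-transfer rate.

Series thermal resistances, inner to outer:
  R_cast iron = L/(kA) = 0.00396/(45.7·9.31) = 9.307×10^-6 K/W
  R_ceramic fibre blanket = L/(kA) = 0.0267/(0.0694·9.31) = 0.04132 K/W
  R_conv,out = 1/(hA) = 1/(8.34·9.31) = 0.01288 K/W
ΣR = 9.307×10^-6 + 0.04132 + 0.01288 = 0.05421 K/W
Q = ΔT/ΣR = (141 °C − 22.1 °C)/0.05421 = 2190 W

Q = 2.19 kW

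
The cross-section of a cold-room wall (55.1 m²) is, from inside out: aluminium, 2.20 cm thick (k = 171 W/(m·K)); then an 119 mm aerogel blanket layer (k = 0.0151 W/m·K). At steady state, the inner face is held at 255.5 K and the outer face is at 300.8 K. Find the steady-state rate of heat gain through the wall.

Q = 317 W

Treat each layer as a resistance in series:
  R_aluminium = L/(kA) = 0.0220/(171·55.1) = 2.335×10^-6 K/W
  R_aerogel blanket = L/(kA) = 0.119/(0.0151·55.1) = 0.1430 K/W
ΣR = 2.335×10^-6 + 0.1430 = 0.1430 K/W
Q = ΔT/ΣR = (255.5 K − 300.8 K)/0.1430 = -317 W
(Negative Q ⇒ heat flows inward; heat gain = 317 W.)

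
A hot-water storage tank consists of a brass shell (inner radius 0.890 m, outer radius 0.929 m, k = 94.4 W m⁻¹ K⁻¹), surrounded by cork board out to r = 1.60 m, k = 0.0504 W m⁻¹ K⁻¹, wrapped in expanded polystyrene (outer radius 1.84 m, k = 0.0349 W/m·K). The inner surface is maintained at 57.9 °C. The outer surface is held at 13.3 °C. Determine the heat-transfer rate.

Resistance network (inner→outer):
  R_brass = (1/0.890 − 1/0.929)/(4πk) = 0.04717/(4π·94.4) = 3.976×10^-5 K/W
  R_cork board = (1/0.929 − 1/1.60)/(4πk) = 0.4514/(4π·0.0504) = 0.7128 K/W
  R_expanded polystyrene = (1/1.60 − 1/1.84)/(4πk) = 0.08152/(4π·0.0349) = 0.1859 K/W
ΣR = 3.976×10^-5 + 0.7128 + 0.1859 = 0.8987 K/W
Q = ΔT/ΣR = (57.9 °C − 13.3 °C)/0.8987 = 49.6 W

Q = 49.6 W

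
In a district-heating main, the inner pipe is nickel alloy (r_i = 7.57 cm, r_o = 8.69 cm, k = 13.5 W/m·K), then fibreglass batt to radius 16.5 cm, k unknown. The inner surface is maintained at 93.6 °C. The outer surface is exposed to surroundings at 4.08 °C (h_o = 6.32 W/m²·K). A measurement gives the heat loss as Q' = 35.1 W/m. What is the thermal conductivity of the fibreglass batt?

k = 0.0426 W/m·K

ΣR = ΔT/Q' = |93.6 − 4.08|/35.1 = 2.550 m·K/W
Known resistances:
  R'_nickel alloy = ln(0.0869/0.0757)/(2πk) = 0.1380/(2π·13.5) = 0.001627 m·K/W
  R'_conv,out = 1/(2πr h) = 1/(2π·0.165·6.32) = 0.1526 m·K/W
R_fibreglass batt = ΣR − ΣR_known = 2.550 − 0.1542 = 2.396 m·K/W
ln(r₂/r₁)/(2πk) = 2.396 ⇒ k = 0.6412/(2π·2.396) = 0.0426 W/m·K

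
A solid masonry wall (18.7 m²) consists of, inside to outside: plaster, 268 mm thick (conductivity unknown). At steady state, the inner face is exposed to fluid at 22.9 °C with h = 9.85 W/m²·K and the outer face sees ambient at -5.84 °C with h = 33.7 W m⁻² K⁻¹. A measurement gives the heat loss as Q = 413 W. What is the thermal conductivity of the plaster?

k = 0.229 W/m·K

ΣR = ΔT/Q = |22.9 − -5.84|/413 = 0.06959 K/W
Known resistances:
  R_conv,in = 1/(hA) = 1/(9.85·18.7) = 0.005429 K/W
  R_conv,out = 1/(hA) = 1/(33.7·18.7) = 0.001587 K/W
R_plaster = ΣR − ΣR_known = 0.06959 − 0.007016 = 0.06257 K/W
L/(kA) = 0.06257 ⇒ k = 0.268/(0.06257·18.7) = 0.229 W/m·K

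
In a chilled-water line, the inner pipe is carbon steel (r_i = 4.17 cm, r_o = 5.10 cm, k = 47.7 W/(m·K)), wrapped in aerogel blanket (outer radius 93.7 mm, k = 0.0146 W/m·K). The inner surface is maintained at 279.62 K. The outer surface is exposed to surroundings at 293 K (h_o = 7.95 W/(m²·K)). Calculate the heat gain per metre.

Treat each layer as a resistance in series:
  R'_carbon steel = ln(0.0510/0.0417)/(2πk) = 0.2013/(2π·47.7) = 6.717×10^-4 m·K/W
  R'_aerogel blanket = ln(0.0937/0.0510)/(2πk) = 0.6083/(2π·0.0146) = 6.631 m·K/W
  R'_conv,out = 1/(2πr h) = 1/(2π·0.0937·7.95) = 0.2137 m·K/W
ΣR = 6.717×10^-4 + 6.631 + 0.2137 = 6.845 m·K/W
Q' = ΔT/ΣR = (279.62 K − 293 K)/6.845 = -1.95 W/m
(Negative Q' ⇒ heat flows inward; heat gain = 1.95 W/m.)

Q' = 1.95 W/m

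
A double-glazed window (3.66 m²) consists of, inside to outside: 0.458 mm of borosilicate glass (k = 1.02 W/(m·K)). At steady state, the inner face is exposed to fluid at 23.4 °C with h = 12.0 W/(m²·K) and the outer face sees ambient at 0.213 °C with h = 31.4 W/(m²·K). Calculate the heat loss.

Treat each layer as a resistance in series:
  R_conv,in = 1/(hA) = 1/(12.0·3.66) = 0.02277 K/W
  R_borosilicate glass = L/(kA) = 4.58×10^-4/(1.02·3.66) = 1.227×10^-4 K/W
  R_conv,out = 1/(hA) = 1/(31.4·3.66) = 0.008701 K/W
ΣR = 0.02277 + 1.227×10^-4 + 0.008701 = 0.03159 K/W
Q = ΔT/ΣR = (23.4 °C − 0.213 °C)/0.03159 = 734 W

Q = 734 W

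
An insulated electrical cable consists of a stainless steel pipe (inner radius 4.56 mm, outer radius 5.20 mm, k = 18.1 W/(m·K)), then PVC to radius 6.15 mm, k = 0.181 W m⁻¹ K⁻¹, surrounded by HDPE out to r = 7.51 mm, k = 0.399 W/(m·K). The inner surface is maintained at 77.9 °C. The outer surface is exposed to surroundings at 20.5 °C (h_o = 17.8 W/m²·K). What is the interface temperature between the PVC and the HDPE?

Resistance network (inner→outer):
  R'_stainless steel = ln(0.00520/0.00456)/(2πk) = 0.1313/(2π·18.1) = 0.001155 m·K/W
  R'_PVC = ln(0.00615/0.00520)/(2πk) = 0.1678/(2π·0.181) = 0.1475 m·K/W
  R'_HDPE = ln(0.00751/0.00615)/(2πk) = 0.1998/(2π·0.399) = 0.07969 m·K/W
  R'_conv,out = 1/(2πr h) = 1/(2π·0.00751·17.8) = 1.191 m·K/W
ΣR = 0.001155 + 0.1475 + 0.07969 + 1.191 = 1.419 m·K/W
Q' = ΔT/ΣR = (77.9 °C − 20.5 °C)/1.419 = 40.45 W/m
From the inner boundary to the PVC/HDPE interface, ΣR_partial = 0.1487 m·K/W.
T_interface = T_in − Q'·ΣR_partial = 77.9 °C − (40.45)(0.1487) = 71.9 °C

T = 71.9 °C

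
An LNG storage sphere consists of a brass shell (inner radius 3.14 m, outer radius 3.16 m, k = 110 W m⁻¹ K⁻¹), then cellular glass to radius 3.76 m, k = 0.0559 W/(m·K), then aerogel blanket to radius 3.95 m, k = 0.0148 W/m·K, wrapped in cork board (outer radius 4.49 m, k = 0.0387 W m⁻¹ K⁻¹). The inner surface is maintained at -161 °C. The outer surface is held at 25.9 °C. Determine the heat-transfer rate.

Treat each layer as a resistance in series:
  R_brass = (1/3.14 − 1/3.16)/(4πk) = 0.002016/(4π·110) = 1.458×10^-6 K/W
  R_cellular glass = (1/3.16 − 1/3.76)/(4πk) = 0.05050/(4π·0.0559) = 0.07189 K/W
  R_aerogel blanket = (1/3.76 − 1/3.95)/(4πk) = 0.01279/(4π·0.0148) = 0.06879 K/W
  R_cork board = (1/3.95 − 1/4.49)/(4πk) = 0.03045/(4π·0.0387) = 0.06261 K/W
ΣR = 1.458×10^-6 + 0.07189 + 0.06879 + 0.06261 = 0.2033 K/W
Q = ΔT/ΣR = (-161 °C − 25.9 °C)/0.2033 = -919 W
(Negative Q ⇒ heat flows inward; heat gain = 919 W.)

Q = 919 W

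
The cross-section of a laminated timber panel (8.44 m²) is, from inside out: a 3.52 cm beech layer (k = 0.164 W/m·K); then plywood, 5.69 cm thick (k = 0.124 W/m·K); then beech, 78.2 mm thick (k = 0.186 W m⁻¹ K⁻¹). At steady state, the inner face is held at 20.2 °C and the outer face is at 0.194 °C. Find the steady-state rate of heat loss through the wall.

Q = 154 W

Resistance network (inner→outer):
  R_beech = L/(kA) = 0.0352/(0.164·8.44) = 0.02543 K/W
  R_plywood = L/(kA) = 0.0569/(0.124·8.44) = 0.05437 K/W
  R_beech = L/(kA) = 0.0782/(0.186·8.44) = 0.04981 K/W
ΣR = 0.02543 + 0.05437 + 0.04981 = 0.1296 K/W
Q = ΔT/ΣR = (20.2 °C − 0.194 °C)/0.1296 = 154 W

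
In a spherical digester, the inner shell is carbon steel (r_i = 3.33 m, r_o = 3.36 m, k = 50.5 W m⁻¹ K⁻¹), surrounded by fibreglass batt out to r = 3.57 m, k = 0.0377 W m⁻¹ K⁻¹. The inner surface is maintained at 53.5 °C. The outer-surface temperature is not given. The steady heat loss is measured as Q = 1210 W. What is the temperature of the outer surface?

Series resistances:
  R_carbon steel = (1/3.33 − 1/3.36)/(4πk) = 0.002681/(4π·50.5) = 4.225×10^-6 K/W
  R_fibreglass batt = (1/3.36 − 1/3.57)/(4πk) = 0.01751/(4π·0.0377) = 0.03695 K/W
ΣR = 0.03696 K/W
ΔT = Q·ΣR = 1210 × 0.03696 = 44.72 K
Heat flows outward, so T_out = T_in − ΔT = 53.5 − 44.72 = 8.78 °C

T_out = 8.78 °C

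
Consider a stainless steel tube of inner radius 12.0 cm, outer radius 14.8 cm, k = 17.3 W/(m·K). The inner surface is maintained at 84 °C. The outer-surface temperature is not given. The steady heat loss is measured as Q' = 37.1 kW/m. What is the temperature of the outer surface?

T_out = 12.4 °C

Series resistances:
  R'_stainless steel = ln(0.148/0.120)/(2πk) = 0.2097/(2π·17.3) = 0.001929 m·K/W
ΣR = 0.001929 m·K/W
ΔT = Q'·ΣR = 37100 × 0.001929 = 71.57 K
Heat flows outward, so T_out = T_in − ΔT = 84 − 71.57 = 12.4 °C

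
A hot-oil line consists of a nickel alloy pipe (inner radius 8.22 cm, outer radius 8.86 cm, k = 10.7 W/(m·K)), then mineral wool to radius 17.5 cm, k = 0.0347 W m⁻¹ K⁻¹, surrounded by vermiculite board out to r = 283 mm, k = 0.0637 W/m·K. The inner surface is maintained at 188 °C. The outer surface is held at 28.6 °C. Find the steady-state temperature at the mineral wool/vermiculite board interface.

T = 72.9 °C

Series thermal resistances, inner to outer:
  R'_nickel alloy = ln(0.0886/0.0822)/(2πk) = 0.07498/(2π·10.7) = 0.001115 m·K/W
  R'_mineral wool = ln(0.175/0.0886)/(2πk) = 0.6807/(2π·0.0347) = 3.122 m·K/W
  R'_vermiculite board = ln(0.283/0.175)/(2πk) = 0.4807/(2π·0.0637) = 1.201 m·K/W
ΣR = 0.001115 + 3.122 + 1.201 = 4.324 m·K/W
Q' = ΔT/ΣR = (188 °C − 28.6 °C)/4.324 = 36.86 W/m
From the inner boundary to the mineral wool/vermiculite board interface, ΣR_partial = 3.123 m·K/W.
T_interface = T_in − Q'·ΣR_partial = 188 °C − (36.86)(3.123) = 72.9 °C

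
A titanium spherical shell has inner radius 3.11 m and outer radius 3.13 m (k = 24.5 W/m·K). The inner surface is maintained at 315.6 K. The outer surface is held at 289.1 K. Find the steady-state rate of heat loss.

Q = 4πk·ΔT/(1/r₁ − 1/r₂) = 4π × 24.5 × 26.5 / (1/3.11 − 1/3.13) = 3.97×10^6 W

Q = 3970 kW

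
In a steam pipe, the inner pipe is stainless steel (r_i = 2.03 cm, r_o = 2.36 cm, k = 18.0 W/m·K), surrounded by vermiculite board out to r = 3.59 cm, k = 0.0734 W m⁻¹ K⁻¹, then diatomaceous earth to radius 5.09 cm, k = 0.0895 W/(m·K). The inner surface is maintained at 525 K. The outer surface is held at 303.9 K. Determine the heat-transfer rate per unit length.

Q' = 144 W/m

Treat each layer as a resistance in series:
  R'_stainless steel = ln(0.0236/0.0203)/(2πk) = 0.1506/(2π·18.0) = 0.001332 m·K/W
  R'_vermiculite board = ln(0.0359/0.0236)/(2πk) = 0.4195/(2π·0.0734) = 0.9096 m·K/W
  R'_diatomaceous earth = ln(0.0509/0.0359)/(2πk) = 0.3491/(2π·0.0895) = 0.6208 m·K/W
ΣR = 0.001332 + 0.9096 + 0.6208 = 1.532 m·K/W
Q' = ΔT/ΣR = (525 K − 303.9 K)/1.532 = 144 W/m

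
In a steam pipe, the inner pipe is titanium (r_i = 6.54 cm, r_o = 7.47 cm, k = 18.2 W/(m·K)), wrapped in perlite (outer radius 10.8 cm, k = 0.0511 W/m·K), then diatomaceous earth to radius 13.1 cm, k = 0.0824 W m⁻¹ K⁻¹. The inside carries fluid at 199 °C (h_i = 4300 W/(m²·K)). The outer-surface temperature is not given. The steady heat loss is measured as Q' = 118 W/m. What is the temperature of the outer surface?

Sum the resistances:
  R'_conv,in = 1/(2πr h) = 1/(2π·0.0654·4300) = 5.659×10^-4 m·K/W
  R'_titanium = ln(0.0747/0.0654)/(2πk) = 0.1330/(2π·18.2) = 0.001163 m·K/W
  R'_perlite = ln(0.108/0.0747)/(2πk) = 0.3687/(2π·0.0511) = 1.148 m·K/W
  R'_diatomaceous earth = ln(0.131/0.108)/(2πk) = 0.1931/(2π·0.0824) = 0.3729 m·K/W
ΣR = 1.523 m·K/W
ΔT = Q'·ΣR = 118 × 1.523 = 179.7 K
Heat flows outward, so T_out = T_in − ΔT = 199 − 179.7 = 19.3 °C

T_out = 19.3 °C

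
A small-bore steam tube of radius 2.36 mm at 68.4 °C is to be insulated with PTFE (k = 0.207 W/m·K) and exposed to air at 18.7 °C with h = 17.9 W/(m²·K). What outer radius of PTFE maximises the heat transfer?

For a cylinder, r_cr = k_ins/h = 0.207/17.9 = 0.0116 m = 1.16 cm

r_cr = 1.16 cm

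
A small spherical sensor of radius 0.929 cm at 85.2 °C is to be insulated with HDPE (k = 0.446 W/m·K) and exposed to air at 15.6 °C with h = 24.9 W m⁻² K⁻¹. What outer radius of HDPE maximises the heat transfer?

For a sphere, r_cr = 2k_ins/h = 2·0.446/24.9 = 0.0358 m = 3.58 cm

r_cr = 3.58 cm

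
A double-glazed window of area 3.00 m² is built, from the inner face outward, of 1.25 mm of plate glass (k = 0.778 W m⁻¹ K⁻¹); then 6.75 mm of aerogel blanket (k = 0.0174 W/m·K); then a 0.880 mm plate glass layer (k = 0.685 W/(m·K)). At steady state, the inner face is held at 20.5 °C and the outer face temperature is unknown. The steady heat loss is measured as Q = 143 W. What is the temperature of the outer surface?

Series resistances:
  R_plate glass = L/(kA) = 0.00125/(0.778·3.00) = 5.356×10^-4 K/W
  R_aerogel blanket = L/(kA) = 0.00675/(0.0174·3.00) = 0.1293 K/W
  R_plate glass = L/(kA) = 8.80×10^-4/(0.685·3.00) = 4.282×10^-4 K/W
ΣR = 0.1303 K/W
ΔT = Q·ΣR = 143 × 0.1303 = 18.63 K
Heat flows outward, so T_out = T_in − ΔT = 20.5 − 18.63 = 1.87 °C

T_out = 1.87 °C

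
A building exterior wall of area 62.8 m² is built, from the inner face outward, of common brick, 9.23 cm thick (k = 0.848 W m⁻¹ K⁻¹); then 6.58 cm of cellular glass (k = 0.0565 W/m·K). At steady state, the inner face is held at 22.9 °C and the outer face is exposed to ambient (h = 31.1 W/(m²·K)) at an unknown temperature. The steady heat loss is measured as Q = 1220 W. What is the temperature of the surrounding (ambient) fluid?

Sum the resistances:
  R_common brick = L/(kA) = 0.0923/(0.848·62.8) = 0.001733 K/W
  R_cellular glass = L/(kA) = 0.0658/(0.0565·62.8) = 0.01854 K/W
  R_conv,out = 1/(hA) = 1/(31.1·62.8) = 5.120×10^-4 K/W
ΣR = 0.02079 K/W
ΔT = Q·ΣR = 1220 × 0.02079 = 25.36 K
Heat flows outward, so T_out = T_in − ΔT = 22.9 − 25.36 = -2.46 °C

T_out = -2.46 °C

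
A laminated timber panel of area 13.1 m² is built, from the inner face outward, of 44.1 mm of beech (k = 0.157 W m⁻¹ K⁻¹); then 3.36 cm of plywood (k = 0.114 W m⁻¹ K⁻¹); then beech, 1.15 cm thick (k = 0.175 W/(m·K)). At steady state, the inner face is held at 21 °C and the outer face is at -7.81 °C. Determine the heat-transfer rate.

Q = 588 W

Resistance network (inner→outer):
  R_beech = L/(kA) = 0.0441/(0.157·13.1) = 0.02144 K/W
  R_plywood = L/(kA) = 0.0336/(0.114·13.1) = 0.02250 K/W
  R_beech = L/(kA) = 0.0115/(0.175·13.1) = 0.005016 K/W
ΣR = 0.02144 + 0.02250 + 0.005016 = 0.04896 K/W
Q = ΔT/ΣR = (21 °C − -7.81 °C)/0.04896 = 588 W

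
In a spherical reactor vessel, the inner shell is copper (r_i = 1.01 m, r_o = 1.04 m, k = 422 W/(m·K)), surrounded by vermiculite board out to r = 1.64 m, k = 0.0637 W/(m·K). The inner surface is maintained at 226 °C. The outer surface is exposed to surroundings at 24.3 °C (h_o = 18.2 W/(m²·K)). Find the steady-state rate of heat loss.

Treat each layer as a resistance in series:
  R_copper = (1/1.01 − 1/1.04)/(4πk) = 0.02856/(4π·422) = 5.386×10^-6 K/W
  R_vermiculite board = (1/1.04 − 1/1.64)/(4πk) = 0.3518/(4π·0.0637) = 0.4395 K/W
  R_conv,out = 1/(4πr²h) = 1/(4π·1.64²·18.2) = 0.001626 K/W
ΣR = 5.386×10^-6 + 0.4395 + 0.001626 = 0.4411 K/W
Q = ΔT/ΣR = (226 °C − 24.3 °C)/0.4411 = 457 W

Q = 457 W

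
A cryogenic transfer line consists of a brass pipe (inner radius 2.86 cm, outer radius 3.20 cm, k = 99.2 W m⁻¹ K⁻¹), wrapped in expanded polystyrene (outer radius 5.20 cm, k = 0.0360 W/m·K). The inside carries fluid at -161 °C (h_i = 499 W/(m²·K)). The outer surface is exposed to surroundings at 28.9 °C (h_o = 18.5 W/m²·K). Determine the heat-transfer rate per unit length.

Q' = 81.7 W/m

Resistance network (inner→outer):
  R'_conv,in = 1/(2πr h) = 1/(2π·0.0286·499) = 0.01115 m·K/W
  R'_brass = ln(0.0320/0.0286)/(2πk) = 0.1123/(2π·99.2) = 1.802×10^-4 m·K/W
  R'_expanded polystyrene = ln(0.0520/0.0320)/(2πk) = 0.4855/(2π·0.0360) = 2.146 m·K/W
  R'_conv,out = 1/(2πr h) = 1/(2π·0.0520·18.5) = 0.1654 m·K/W
ΣR = 0.01115 + 1.802×10^-4 + 2.146 + 0.1654 = 2.323 m·K/W
Q' = ΔT/ΣR = (-161 °C − 28.9 °C)/2.323 = -81.7 W/m
(Negative Q' ⇒ heat flows inward; heat gain = 81.7 W/m.)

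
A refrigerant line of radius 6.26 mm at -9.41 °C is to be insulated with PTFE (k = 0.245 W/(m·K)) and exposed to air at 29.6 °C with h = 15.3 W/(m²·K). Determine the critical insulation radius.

For a cylinder, r_cr = k_ins/h = 0.245/15.3 = 0.0160 m = 1.60 cm

r_cr = 1.60 cm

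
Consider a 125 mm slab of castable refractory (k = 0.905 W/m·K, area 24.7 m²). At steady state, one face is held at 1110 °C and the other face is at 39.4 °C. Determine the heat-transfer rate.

Q = 191 kW

Q = kA·ΔT/L = 0.905 × 24.7 × |1110 °C − 39.4 °C| / 0.125 = 1.91×10^5 W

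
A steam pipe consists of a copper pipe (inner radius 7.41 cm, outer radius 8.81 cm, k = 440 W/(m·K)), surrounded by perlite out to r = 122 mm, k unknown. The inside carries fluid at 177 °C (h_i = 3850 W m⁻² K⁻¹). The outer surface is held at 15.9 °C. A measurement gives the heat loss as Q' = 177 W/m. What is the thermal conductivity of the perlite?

ΣR = ΔT/Q' = |177 − 15.9|/177 = 0.9102 m·K/W
Known resistances:
  R'_conv,in = 1/(2πr h) = 1/(2π·0.0741·3850) = 5.579×10^-4 m·K/W
  R'_copper = ln(0.0881/0.0741)/(2πk) = 0.1731/(2π·440) = 6.260×10^-5 m·K/W
R_perlite = ΣR − ΣR_known = 0.9102 − 6.205×10^-4 = 0.9096 m·K/W
ln(r₂/r₁)/(2πk) = 0.9096 ⇒ k = 0.3255/(2π·0.9096) = 0.0570 W/m·K

k = 0.0570 W/m·K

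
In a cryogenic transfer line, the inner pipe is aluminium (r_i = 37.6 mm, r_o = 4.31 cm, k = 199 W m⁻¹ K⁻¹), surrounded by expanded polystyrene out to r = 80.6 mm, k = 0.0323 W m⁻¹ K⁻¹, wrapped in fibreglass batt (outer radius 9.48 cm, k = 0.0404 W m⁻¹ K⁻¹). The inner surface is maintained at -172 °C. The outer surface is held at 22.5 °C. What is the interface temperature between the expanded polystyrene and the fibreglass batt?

Series thermal resistances, inner to outer:
  R'_aluminium = ln(0.0431/0.0376)/(2πk) = 0.1365/(2π·199) = 1.092×10^-4 m·K/W
  R'_expanded polystyrene = ln(0.0806/0.0431)/(2πk) = 0.6260/(2π·0.0323) = 3.084 m·K/W
  R'_fibreglass batt = ln(0.0948/0.0806)/(2πk) = 0.1623/(2π·0.0404) = 0.6393 m·K/W
ΣR = 1.092×10^-4 + 3.084 + 0.6393 = 3.723 m·K/W
Q' = ΔT/ΣR = (-172 °C − 22.5 °C)/3.723 = -52.24 W/m
From the inner boundary to the expanded polystyrene/fibreglass batt interface, ΣR_partial = 3.084 m·K/W.
T_interface = T_in − Q'·ΣR_partial = -172 °C − (-52.24)(3.084) = -10.9 °C

T = -10.9 °C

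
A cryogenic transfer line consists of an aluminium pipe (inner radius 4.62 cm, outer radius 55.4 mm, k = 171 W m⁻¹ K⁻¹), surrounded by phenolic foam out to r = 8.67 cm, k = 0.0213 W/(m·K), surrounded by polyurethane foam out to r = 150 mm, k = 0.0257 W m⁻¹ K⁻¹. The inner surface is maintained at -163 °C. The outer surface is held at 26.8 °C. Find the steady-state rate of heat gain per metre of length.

Resistance network (inner→outer):
  R'_aluminium = ln(0.0554/0.0462)/(2πk) = 0.1816/(2π·171) = 1.690×10^-4 m·K/W
  R'_phenolic foam = ln(0.0867/0.0554)/(2πk) = 0.4479/(2π·0.0213) = 3.347 m·K/W
  R'_polyurethane foam = ln(0.150/0.0867)/(2πk) = 0.5482/(2π·0.0257) = 3.395 m·K/W
ΣR = 1.690×10^-4 + 3.347 + 3.395 = 6.742 m·K/W
Q' = ΔT/ΣR = (-163 °C − 26.8 °C)/6.742 = -28.2 W/m
(Negative Q' ⇒ heat flows inward; heat gain = 28.2 W/m.)

Q' = 28.2 W/m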